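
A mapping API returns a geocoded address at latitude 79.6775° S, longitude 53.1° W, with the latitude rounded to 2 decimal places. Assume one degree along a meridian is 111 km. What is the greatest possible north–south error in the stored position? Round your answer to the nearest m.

555 m

Rounding to 2 decimal places leaves the latitude within ±0.005° of the true value.
North–south distance: 0.005° × 111000 m/° = 555 m.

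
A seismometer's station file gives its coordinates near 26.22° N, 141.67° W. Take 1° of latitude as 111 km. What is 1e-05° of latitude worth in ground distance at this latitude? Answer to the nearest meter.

1 meters

Along a meridian 1e-05° is 1e-05 × 111000 = 1.11 m.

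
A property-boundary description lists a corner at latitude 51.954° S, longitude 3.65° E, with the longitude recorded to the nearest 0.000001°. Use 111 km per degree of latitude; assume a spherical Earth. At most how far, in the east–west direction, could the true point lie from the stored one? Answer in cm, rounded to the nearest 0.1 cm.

3.4 cm

Rounding to 6 decimal places leaves the longitude within ±5e-07° of the true value.
Parallels shrink by cos φ, so at 51.954° a degree of longitude is 111000 × 0.6163 ≈ 68408.6 m.
Maximum E–W displacement: 5e-07 × 68408.6 = 0.0342043 m.
That is 0.0342043 m = 3.4204 cm.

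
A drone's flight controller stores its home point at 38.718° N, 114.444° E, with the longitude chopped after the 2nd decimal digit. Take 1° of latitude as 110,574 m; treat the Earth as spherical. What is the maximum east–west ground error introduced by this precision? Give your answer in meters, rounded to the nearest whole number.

863 meters

Truncating at 2 decimal places can drop up to a full unit in the last place, so the longitude may be off by as much as 0.01°.
Parallels shrink by cos φ, so at 38.718° a degree of longitude is 110574 × 0.7802 ≈ 86273.6 m.
Maximum E–W displacement: 0.01 × 86273.6 = 862.736 m.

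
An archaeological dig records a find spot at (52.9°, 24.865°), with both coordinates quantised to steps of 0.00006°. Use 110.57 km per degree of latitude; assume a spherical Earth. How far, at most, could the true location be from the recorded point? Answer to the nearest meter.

With a 0.00006° grid the true value lies within half a step, ±0.00006°/2 = ±3e-05°, of the stored one.
North–south component: 3e-05° × 110570 = 3.3171 m.
Longitude error → 3e-05 × 110570 × cos 52.9° = 3e-05 × 110570 × 0.6032 ≈ 2.0009 m.
The two errors are perpendicular, so the maximum displacement is √(3.3171² + 2.0009²) ≈ 3.87386 m.

4 meters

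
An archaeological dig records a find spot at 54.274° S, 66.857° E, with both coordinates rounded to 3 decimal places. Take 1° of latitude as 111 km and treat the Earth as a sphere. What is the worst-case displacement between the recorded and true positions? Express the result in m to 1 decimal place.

Rounding to 3 decimal places leaves each coordinate within ±0.0005° of the true value.
North–south component: 0.0005° × 111000 = 55.5 m.
E–W at 54.274°: 0.0005° × 111000 × cos 54.274° = 0.0005 × 111000 × 0.5839 ≈ 32.407 m.
The two errors are perpendicular, so the maximum displacement is √(55.5² + 32.407²) ≈ 64.2687 m.

64.3 m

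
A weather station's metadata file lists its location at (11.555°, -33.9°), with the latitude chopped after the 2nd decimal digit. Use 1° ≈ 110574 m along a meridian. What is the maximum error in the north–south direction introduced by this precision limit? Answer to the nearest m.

Truncating at 2 decimal places can drop up to a full unit in the last place, so the latitude may be off by as much as 0.01°.
North–south distance: 0.01° × 110574 m/° = 1105.74 m.

1106 m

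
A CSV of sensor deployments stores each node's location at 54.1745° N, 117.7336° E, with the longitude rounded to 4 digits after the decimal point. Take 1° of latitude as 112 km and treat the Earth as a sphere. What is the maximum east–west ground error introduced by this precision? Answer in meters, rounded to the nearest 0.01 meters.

3.28 meters

Rounding to 4 decimal places leaves the longitude within ±5e-05° of the true value.
Parallels shrink by cos φ, so at 54.1745° a degree of longitude is 112000 × 0.5853 ≈ 65555.7 m.
Maximum E–W displacement: 5e-05 × 65555.7 = 3.27778 m.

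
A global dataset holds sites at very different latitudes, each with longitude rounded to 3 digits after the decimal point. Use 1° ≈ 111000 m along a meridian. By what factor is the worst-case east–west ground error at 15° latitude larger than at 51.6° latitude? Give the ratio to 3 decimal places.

Rounding to 3 decimal places leaves the longitude within ±0.0005° of the true value.
Error at 15° = 0.0005° × 111000 × cos 15° ≈ 55.5 × 0.9659 = 53.609 m.
Error at 51.6° = 0.0005° × 111000 × cos 51.6° ≈ 55.5 × 0.6211 = 34.474 m.
Ratio: 53.609 / 34.474 = cos 15° / cos 51.6° ≈ 1.5551.

1.555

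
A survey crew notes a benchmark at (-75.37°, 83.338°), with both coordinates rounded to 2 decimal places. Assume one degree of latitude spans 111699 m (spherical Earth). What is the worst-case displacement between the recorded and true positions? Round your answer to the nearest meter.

576 meters

Rounding to 2 decimal places leaves each coordinate within ±0.005° of the true value.
N–S: 0.005° × 111699 m/° = 558.495 m.
Longitude error → 0.005 × 111699 × cos 75.37° = 0.005 × 111699 × 0.2526 ≈ 141.062 m.
The two errors are perpendicular, so the maximum displacement is √(558.495² + 141.062²) ≈ 576.034 m.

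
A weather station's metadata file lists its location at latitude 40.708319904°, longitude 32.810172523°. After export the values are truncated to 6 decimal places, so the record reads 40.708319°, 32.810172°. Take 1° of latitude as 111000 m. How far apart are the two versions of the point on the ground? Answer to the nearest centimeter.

Δlat = 40.708319904 − 40.708319 = +0.000000904°; Δlon = 32.810172523 − 32.810172 = +0.000000523°.
North–south shift: 0.000000904 × 111000 = 0.100344 m.
East–west at this latitude: 0.000000523° × 111000 × cos 40.7083° ≈ 0.000000523 × 84142.4 = 0.0440065 m.
Distance: √(0.100344² + 0.0440065²) ≈ 0.10957 m.
That is 0.10957 m = 10.957 cm.

11 centimeters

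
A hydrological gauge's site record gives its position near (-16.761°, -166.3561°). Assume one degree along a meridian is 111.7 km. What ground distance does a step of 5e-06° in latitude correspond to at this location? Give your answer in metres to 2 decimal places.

Along a meridian 5e-06° is 5e-06 × 111700 = 0.5585 m.

0.56 metres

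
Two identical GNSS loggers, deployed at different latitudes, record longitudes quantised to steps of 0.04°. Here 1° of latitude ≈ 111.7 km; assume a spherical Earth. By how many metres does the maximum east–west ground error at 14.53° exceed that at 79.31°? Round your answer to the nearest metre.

With a 0.04° grid the true value lies within half a step, ±0.04°/2 = ±0.02°, of the stored one.
Error at 14.53° = 0.02° × 111700 × cos 14.53° ≈ 2234 × 0.9680 = 2162.5 m.
Error at 79.31° = 0.02° × 111700 × cos 79.31° ≈ 2234 × 0.1855 = 414.4 m.
So the lower-latitude error exceeds the higher by 2162.5 − 414.4 = 1748.2 m.

1748 metres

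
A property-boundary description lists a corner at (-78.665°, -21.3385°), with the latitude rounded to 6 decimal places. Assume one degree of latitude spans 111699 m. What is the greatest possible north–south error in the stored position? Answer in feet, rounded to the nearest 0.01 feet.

0.18 feet

Rounding to 6 decimal places leaves the latitude within ±5e-07° of the true value.
So the N–S error is at most 5e-07 × 111699 = 0.0558495 m.
Converting: 0.0558495 m × 3.2808 ft/m ≈ 0.18323 ft.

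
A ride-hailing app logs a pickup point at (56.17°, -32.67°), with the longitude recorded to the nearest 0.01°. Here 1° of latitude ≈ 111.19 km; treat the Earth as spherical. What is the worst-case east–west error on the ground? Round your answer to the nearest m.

310 m

Rounding to 2 decimal places leaves the longitude within ±0.005° of the true value.
At latitude 56.17° a degree of longitude spans 111190 m × cos 56.17° = 111190 × 0.5567 ≈ 61902.9 m.
So at most 0.005° × 61902.9 ≈ 309.514 m east–west.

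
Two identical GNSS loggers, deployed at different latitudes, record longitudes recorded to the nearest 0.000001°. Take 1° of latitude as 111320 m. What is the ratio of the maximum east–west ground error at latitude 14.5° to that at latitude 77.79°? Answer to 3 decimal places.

4.578

Rounding to 6 decimal places leaves the longitude within ±5e-07° of the true value.
At 14.5°: 5e-07° × 111320 × cos 14.5° = 5e-07 × 111320 × 0.9681 ≈ 0.053887 m.
Error at 77.79° = 5e-07° × 111320 × cos 77.79° ≈ 0.05566 × 0.2115 = 0.011772 m.
The ratio reduces to cos 14.5° / cos 77.79° = 0.9681/0.2115 ≈ 4.5776.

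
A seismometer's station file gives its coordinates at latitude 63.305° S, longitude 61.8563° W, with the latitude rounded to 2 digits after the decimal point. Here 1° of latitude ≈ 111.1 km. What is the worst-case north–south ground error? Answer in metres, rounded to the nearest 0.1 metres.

Rounding to 2 decimal places leaves the latitude within ±0.005° of the true value.
So the N–S error is at most 0.005 × 111100 = 555.5 m.

555.5 metres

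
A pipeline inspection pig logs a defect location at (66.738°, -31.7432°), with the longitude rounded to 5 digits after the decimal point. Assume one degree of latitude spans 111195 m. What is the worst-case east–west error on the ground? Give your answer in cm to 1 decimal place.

Rounding to 5 decimal places leaves the longitude within ±5e-06° of the true value.
At latitude 66.738° a degree of longitude spans 111195 m × cos 66.738° = 111195 × 0.3949 ≈ 43914.9 m.
So at most 5e-06° × 43914.9 ≈ 0.219575 m east–west.
That is 0.219575 m = 21.957 cm.

22.0 cm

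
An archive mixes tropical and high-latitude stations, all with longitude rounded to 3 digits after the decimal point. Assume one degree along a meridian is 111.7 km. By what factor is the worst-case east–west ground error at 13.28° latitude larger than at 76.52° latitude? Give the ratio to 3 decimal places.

Rounding to 3 decimal places leaves the longitude within ±0.0005° of the true value.
At 13.28°: 0.0005° × 111700 × cos 13.28° = 0.0005 × 111700 × 0.9733 ≈ 54.357 m.
Error at 76.52° = 0.0005° × 111700 × cos 76.52° ≈ 55.85 × 0.2331 = 13.019 m.
Ratio: 54.357 / 13.019 = cos 13.28° / cos 76.52° ≈ 4.1752.

4.175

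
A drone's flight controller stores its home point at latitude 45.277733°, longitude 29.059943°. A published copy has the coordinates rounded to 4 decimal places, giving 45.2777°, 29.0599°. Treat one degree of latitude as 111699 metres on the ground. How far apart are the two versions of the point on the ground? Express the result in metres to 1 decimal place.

5.0 metres

The latitude changed by +0.000033° and the longitude by +0.000043°.
North–south shift: 0.000033 × 111699 = 3.68607 m.
East–west at this latitude: 0.000043° × 111699 × cos 45.2777° ≈ 0.000043 × 78599.4 = 3.37977 m.
Combined displacement = (3.68607² + 3.37977²)^½ ≈ 5.001 m.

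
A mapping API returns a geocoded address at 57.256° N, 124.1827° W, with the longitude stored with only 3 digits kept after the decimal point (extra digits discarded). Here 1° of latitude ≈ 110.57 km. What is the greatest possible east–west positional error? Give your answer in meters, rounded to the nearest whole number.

Truncating at 3 decimal places can drop up to a full unit in the last place, so the longitude may be off by as much as 0.001°.
One degree of longitude at 57.256° is 110570 × cos 57.256° ≈ 110570 × 0.5409 = 59805.8 m.
Maximum E–W displacement: 0.001 × 59805.8 = 59.8058 m.

60 meters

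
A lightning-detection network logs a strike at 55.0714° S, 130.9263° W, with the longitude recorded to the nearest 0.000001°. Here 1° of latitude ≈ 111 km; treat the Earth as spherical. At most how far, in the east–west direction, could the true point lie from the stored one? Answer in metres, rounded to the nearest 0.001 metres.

Rounding to 6 decimal places leaves the longitude within ±5e-07° of the true value.
Parallels shrink by cos φ, so at 55.0714° a degree of longitude is 111000 × 0.5726 ≈ 63553.6 m.
Maximum E–W displacement: 5e-07 × 63553.6 = 0.0317768 m.

0.032 metres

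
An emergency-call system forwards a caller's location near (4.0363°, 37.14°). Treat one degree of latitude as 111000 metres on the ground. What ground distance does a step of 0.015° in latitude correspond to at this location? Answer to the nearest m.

1665 m

Along a meridian 0.015° is 0.015 × 111000 = 1665 m.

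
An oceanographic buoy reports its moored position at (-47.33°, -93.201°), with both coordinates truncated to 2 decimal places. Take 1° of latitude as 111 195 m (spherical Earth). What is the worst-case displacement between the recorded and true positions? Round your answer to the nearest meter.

Truncating at 2 decimal places can drop up to a full unit in the last place, so each coordinate may be off by as much as 0.01°.
N–S: 0.01° × 111195 m/° = 1111.95 m.
Longitude error → 0.01 × 111195 × cos 47.33° = 0.01 × 111195 × 0.6778 ≈ 753.652 m.
The two errors are perpendicular, so the maximum displacement is √(1111.95² + 753.652²) ≈ 1343.29 m.

1343 meters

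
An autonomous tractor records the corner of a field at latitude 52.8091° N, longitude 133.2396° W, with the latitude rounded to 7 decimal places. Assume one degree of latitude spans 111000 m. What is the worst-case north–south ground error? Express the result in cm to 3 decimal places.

0.555 cm

Rounding to 7 decimal places leaves the latitude within ±5e-08° of the true value.
North–south distance: 5e-08° × 111000 m/° = 0.00555 m.
That is 0.00555 m = 0.555 cm.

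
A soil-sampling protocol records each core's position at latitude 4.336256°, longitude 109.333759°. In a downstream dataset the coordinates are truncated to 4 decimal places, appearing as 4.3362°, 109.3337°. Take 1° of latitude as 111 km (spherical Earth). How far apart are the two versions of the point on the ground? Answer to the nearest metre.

9 metres

Δlat = 4.336256 − 4.3362 = +0.000056°; Δlon = 109.333759 − 109.3337 = +0.000059°.
N–S: 0.000056° × 111000 m/° = 6.216 m.
East–west at this latitude: 0.000059° × 111000 × cos 4.3362° ≈ 0.000059 × 110682 = 6.53025 m.
Hypotenuse of the two orthogonal shifts: √(6.216² + 6.53025²) = 9.0157 m.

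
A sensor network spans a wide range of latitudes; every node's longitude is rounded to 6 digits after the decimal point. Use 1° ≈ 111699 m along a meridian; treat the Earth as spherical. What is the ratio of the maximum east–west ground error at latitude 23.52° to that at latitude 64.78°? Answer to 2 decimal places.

Rounding to 6 decimal places leaves the longitude within ±5e-07° of the true value.
Error at 23.52° = 5e-07° × 111699 × cos 23.52° ≈ 0.055849 × 0.9169 = 0.05121 m.
At 64.78°: 5e-07° × 111699 × cos 64.78° = 5e-07 × 111699 × 0.4261 ≈ 0.023797 m.
The ratio reduces to cos 23.52° / cos 64.78° = 0.9169/0.4261 ≈ 2.1519.

2.15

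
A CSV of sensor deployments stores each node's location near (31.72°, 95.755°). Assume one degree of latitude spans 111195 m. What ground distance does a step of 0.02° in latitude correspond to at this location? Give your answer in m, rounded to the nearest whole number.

0.02° × 111195 m/° = 2223.9 m.

2224 m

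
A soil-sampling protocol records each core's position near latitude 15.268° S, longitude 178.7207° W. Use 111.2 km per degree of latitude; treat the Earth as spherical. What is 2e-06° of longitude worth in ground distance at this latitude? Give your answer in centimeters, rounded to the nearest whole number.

2e-06° of longitude at 15.268° is 2e-06 × 111200 × cos 15.268° ≈ 2e-06 × 107275 = 0.21455 m.
That is 0.21455 m = 21.455 cm.

21 centimeters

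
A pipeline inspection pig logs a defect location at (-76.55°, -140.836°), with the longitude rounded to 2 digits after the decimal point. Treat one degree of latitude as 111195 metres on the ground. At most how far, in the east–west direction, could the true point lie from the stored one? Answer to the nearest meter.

129 meters

Rounding to 2 decimal places leaves the longitude within ±0.005° of the true value.
One degree of longitude at 76.55° is 111195 × cos 76.55° ≈ 111195 × 0.2326 = 25863.6 m.
East–west error: 0.005° × 25863.6 m/° ≈ 129.318 m.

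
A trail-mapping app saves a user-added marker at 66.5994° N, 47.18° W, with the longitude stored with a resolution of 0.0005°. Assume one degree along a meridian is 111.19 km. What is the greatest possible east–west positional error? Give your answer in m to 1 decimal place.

With a 0.0005° grid the true value lies within half a step, ±0.0005°/2 = ±0.00025°, of the stored one.
Parallels shrink by cos φ, so at 66.5994° a degree of longitude is 111190 × 0.3972 ≈ 44159.9 m.
So at most 0.00025° × 44159.9 ≈ 11.04 m east–west.

11.0 m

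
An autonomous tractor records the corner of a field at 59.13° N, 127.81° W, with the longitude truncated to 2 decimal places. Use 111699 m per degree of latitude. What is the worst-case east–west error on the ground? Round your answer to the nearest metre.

Truncating at 2 decimal places can drop up to a full unit in the last place, so the longitude may be off by as much as 0.01°.
One degree of longitude at 59.13° is 111699 × cos 59.13° ≈ 111699 × 0.5131 = 57311.9 m.
Maximum E–W displacement: 0.01 × 57311.9 = 573.119 m.

573 metres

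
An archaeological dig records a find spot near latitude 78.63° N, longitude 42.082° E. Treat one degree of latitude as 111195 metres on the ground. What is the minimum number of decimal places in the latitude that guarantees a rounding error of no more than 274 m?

One degree of latitude covers 111195 m.
N decimal places → at most half a unit in the last place, 0.5 × 10⁻ᴺ° = 111195/2 × 10⁻ᴺ m.
Setting 55597.5 × 10⁻ᴺ ≤ 274 gives 10ᴺ ≥ 202.9, i.e. N ≥ 2.31.
At 2 places the error can reach 556 m, but 3 places keeps it to 55.6 m.

3 decimal places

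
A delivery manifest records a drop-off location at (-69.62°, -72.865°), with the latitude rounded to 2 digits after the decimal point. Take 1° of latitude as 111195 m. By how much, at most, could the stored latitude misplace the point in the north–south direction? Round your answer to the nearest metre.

Rounding to 2 decimal places leaves the latitude within ±0.005° of the true value.
So the N–S error is at most 0.005 × 111195 = 555.975 m.

556 metres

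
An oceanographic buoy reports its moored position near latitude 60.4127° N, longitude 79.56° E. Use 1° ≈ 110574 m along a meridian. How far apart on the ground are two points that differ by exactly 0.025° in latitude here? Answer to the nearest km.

3 km

0.025° × 110574 m/° = 2764.35 m.
That is 2764.35 m = 2.7644 km.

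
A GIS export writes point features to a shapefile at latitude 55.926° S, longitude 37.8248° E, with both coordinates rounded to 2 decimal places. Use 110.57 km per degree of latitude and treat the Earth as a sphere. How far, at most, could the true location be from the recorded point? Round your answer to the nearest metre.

Rounding to 2 decimal places leaves each coordinate within ±0.005° of the true value.
Latitude error → 0.005 × 110570 = 552.85 m along the meridian.
Longitude error → 0.005 × 110570 × cos 55.926° = 0.005 × 110570 × 0.5603 ≈ 309.741 m.
Combining orthogonally: (552.85² + 309.741²)^½ ≈ 633.706 m.

634 metres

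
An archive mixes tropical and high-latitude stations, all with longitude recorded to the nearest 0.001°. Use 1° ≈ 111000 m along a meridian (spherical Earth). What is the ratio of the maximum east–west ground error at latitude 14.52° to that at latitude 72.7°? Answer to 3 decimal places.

Rounding to 3 decimal places leaves the longitude within ±0.0005° of the true value.
At 14.52°: 0.0005° × 111000 × cos 14.52° = 0.0005 × 111000 × 0.9681 ≈ 53.727 m.
Error at 72.7° = 0.0005° × 111000 × cos 72.7° ≈ 55.5 × 0.2974 = 16.504 m.
Ratio: 53.727 / 16.504 = cos 14.52° / cos 72.7° ≈ 3.2554.

3.255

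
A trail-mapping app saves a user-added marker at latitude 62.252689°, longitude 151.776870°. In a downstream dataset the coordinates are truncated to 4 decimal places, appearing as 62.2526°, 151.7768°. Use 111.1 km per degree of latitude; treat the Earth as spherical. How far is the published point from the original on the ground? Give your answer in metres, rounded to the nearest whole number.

11 metres

The latitude changed by +0.000089° and the longitude by +0.000070°.
North–south shift: 0.000089 × 111100 = 9.8879 m.
E–W at 62.2526°: 0.000070° × 111100 × cos 62.2526° = 0.000070 × 111100 × 0.4656 ≈ 3.62077 m.
Hypotenuse of the two orthogonal shifts: √(9.8879² + 3.62077²) = 10.53 m.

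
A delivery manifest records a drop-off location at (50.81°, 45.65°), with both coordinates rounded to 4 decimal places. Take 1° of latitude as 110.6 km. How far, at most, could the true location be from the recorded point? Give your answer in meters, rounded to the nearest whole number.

Rounding to 4 decimal places leaves each coordinate within ±5e-05° of the true value.
N–S: 5e-05° × 110600 m/° = 5.53 m.
E–W at 50.81°: 5e-05° × 110600 × cos 50.81° = 5e-05 × 110600 × 0.6319 ≈ 3.49437 m.
Worst case both components are at the extreme and orthogonal: √(5.53² + 3.49437²) ≈ 6.54153 m.

7 meters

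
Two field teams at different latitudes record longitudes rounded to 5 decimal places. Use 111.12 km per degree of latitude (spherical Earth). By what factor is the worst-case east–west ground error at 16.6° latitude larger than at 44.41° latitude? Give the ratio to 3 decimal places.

1.342

Rounding to 5 decimal places leaves the longitude within ±5e-06° of the true value.
At 16.6°: 5e-06° × 111120 × cos 16.6° = 5e-06 × 111120 × 0.9583 ≈ 0.53244 m.
At 44.41°: 5e-06° × 111120 × cos 44.41° = 5e-06 × 111120 × 0.7144 ≈ 0.39689 m.
Ratio: 0.53244 / 0.39689 = cos 16.6° / cos 44.41° ≈ 1.3415.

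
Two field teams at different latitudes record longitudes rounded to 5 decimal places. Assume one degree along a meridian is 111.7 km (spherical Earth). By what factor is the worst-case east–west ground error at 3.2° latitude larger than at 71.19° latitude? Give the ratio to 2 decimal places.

Rounding to 5 decimal places leaves the longitude within ±5e-06° of the true value.
Error at 3.2° = 5e-06° × 111700 × cos 3.2° ≈ 0.5585 × 0.9984 = 0.55763 m.
At 71.19°: 5e-06° × 111700 × cos 71.19° = 5e-06 × 111700 × 0.3224 ≈ 0.18008 m.
The ratio reduces to cos 3.2° / cos 71.19° = 0.9984/0.3224 ≈ 3.0966.

3.10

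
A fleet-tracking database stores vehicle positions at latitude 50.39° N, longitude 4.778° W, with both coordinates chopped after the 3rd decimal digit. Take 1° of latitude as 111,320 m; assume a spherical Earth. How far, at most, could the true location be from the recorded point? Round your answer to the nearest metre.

Truncating at 3 decimal places can drop up to a full unit in the last place, so each coordinate may be off by as much as 0.001°.
N–S: 0.001° × 111320 m/° = 111.32 m.
E–W at 50.39°: 0.001° × 111320 × cos 50.39° = 0.001 × 111320 × 0.6376 ≈ 70.973 m.
Worst case both components are at the extreme and orthogonal: √(111.32² + 70.973²) ≈ 132.02 m.

132 metres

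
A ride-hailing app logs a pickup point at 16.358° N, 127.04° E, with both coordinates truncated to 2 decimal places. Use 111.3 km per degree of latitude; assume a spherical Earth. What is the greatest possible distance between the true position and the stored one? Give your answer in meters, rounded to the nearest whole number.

Truncating at 2 decimal places can drop up to a full unit in the last place, so each coordinate may be off by as much as 0.01°.
N–S: 0.01° × 111300 m/° = 1113 m.
E–W at 16.358°: 0.01° × 111300 × cos 16.358° = 0.01 × 111300 × 0.9595 ≈ 1067.95 m.
Combining orthogonally: (1113² + 1067.95²)^½ ≈ 1542.49 m.

1542 meters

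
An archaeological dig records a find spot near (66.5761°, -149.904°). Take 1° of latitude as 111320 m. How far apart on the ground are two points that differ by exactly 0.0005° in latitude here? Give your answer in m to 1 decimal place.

0.0005° × 111320 m/° = 55.66 m.

55.7 m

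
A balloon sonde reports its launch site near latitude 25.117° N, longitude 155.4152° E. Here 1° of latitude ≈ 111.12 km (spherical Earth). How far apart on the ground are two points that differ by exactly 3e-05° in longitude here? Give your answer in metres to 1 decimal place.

3.0 metres

One degree of longitude here spans 111120 × cos 25.117° = 111120 × 0.9054 ≈ 100613 m; 3e-05° of that is 3.01838 m.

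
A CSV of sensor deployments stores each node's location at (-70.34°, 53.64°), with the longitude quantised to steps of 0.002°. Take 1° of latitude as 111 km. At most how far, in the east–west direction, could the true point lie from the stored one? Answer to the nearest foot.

123 feet

With a 0.002° grid the true value lies within half a step, ±0.002°/2 = ±0.001°, of the stored one.
One degree of longitude at 70.34° is 111000 × cos 70.34° ≈ 111000 × 0.3364 = 37344.6 m.
Maximum E–W displacement: 0.001 × 37344.6 = 37.3446 m.
In feet: 37.3446 m ÷ 0.3048 ≈ 122.52 ft.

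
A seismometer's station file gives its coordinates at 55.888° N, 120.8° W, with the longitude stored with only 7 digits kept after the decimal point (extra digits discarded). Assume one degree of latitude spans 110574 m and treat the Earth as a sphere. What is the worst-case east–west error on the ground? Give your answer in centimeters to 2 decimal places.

Truncating at 7 decimal places can drop up to a full unit in the last place, so the longitude may be off by as much as 1e-07°.
One degree of longitude at 55.888° is 110574 × cos 55.888° ≈ 110574 × 0.5608 = 62011.3 m.
East–west error: 1e-07° × 62011.3 m/° ≈ 0.00620113 m.
That is 0.00620113 m = 0.62011 cm.

0.62 centimeters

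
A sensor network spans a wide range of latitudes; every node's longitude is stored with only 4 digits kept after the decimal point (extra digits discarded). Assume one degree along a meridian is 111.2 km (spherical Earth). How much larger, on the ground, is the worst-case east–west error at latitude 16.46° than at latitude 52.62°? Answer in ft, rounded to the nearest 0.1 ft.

12.8 ft

Truncating at 4 decimal places can drop up to a full unit in the last place, so the longitude may be off by as much as 0.0001°.
At 16.46°: 0.0001° × 111200 × cos 16.46° = 0.0001 × 111200 × 0.9590 ≈ 10.664 m.
At 52.62°: 0.0001° × 111200 × cos 52.62° = 0.0001 × 111200 × 0.6071 ≈ 6.7509 m.
Difference: 10.664 − 6.7509 = 3.9133 m.
In feet: 3.91334 m ÷ 0.3048 ≈ 12.839 ft.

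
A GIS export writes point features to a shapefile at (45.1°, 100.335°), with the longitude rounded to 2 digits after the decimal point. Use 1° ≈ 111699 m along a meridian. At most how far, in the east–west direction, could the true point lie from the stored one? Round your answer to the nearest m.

394 m

Rounding to 2 decimal places leaves the longitude within ±0.005° of the true value.
At latitude 45.1° a degree of longitude spans 111699 m × cos 45.1° = 111699 × 0.7059 ≈ 78845.1 m.
Maximum E–W displacement: 0.005 × 78845.1 = 394.226 m.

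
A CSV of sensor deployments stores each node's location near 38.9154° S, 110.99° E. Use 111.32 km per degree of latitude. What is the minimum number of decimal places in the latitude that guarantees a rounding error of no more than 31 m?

4 decimal places

One degree of latitude covers 111320 m.
With N decimal places the half-ulp bound is 0.5·10⁻ᴺ°, or 0.5·10⁻ᴺ × 111320 m on the ground.
Need 0.5 × 111320 × 10⁻ᴺ ≤ 31 → 10⁻ᴺ ≤ 5.570e-04, so N ≥ 3.25.
N = 3 would give 55.7 m (too coarse); N = 4 gives 5.57 m ≤ 31 m.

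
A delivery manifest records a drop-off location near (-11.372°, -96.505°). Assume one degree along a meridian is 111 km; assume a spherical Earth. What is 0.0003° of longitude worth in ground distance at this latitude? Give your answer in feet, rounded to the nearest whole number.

At 11.372° a degree of longitude is 111000 × cos 11.372° ≈ 108821 m, so 0.0003° corresponds to 32.6462 m.
In feet: 32.6462 m ÷ 0.3048 ≈ 107.11 ft.

107 feet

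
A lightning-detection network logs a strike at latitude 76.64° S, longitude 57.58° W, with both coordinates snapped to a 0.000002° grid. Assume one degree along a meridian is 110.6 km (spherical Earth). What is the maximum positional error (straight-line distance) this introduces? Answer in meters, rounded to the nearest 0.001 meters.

With a 0.000002° grid the true value lies within half a step, ±0.000002°/2 = ±1e-06°, of the stored one.
N–S: 1e-06° × 110600 m/° = 0.1106 m.
Longitude error → 1e-06 × 110600 × cos 76.64° = 1e-06 × 110600 × 0.2311 ≈ 0.0255562 m.
The two errors are perpendicular, so the maximum displacement is √(0.1106² + 0.0255562²) ≈ 0.113514 m.

0.114 meters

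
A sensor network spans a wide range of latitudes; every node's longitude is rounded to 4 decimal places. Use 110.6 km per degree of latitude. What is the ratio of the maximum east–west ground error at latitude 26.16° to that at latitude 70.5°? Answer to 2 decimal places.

Rounding to 4 decimal places leaves the longitude within ±5e-05° of the true value.
Error at 26.16° = 5e-05° × 110600 × cos 26.16° ≈ 5.53 × 0.8976 = 4.9635 m.
Error at 70.5° = 5e-05° × 110600 × cos 70.5° ≈ 5.53 × 0.3338 = 1.846 m.
Ratio: 4.9635 / 1.846 = cos 26.16° / cos 70.5° ≈ 2.6889.

2.69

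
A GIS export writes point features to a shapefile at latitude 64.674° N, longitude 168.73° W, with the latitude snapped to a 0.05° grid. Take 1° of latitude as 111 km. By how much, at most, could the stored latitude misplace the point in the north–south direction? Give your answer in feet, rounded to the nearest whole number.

With a 0.05° grid the true value lies within half a step, ±0.05°/2 = ±0.025°, of the stored one.
So the N–S error is at most 0.025 × 111000 = 2775 m.
Converting: 2775 m × 3.2808 ft/m ≈ 9104.3 ft.

9104 feet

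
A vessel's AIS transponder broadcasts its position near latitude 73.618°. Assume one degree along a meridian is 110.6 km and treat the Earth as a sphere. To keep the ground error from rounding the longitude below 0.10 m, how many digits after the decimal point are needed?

6

At 73.618° one degree of longitude covers 110600 × cos 73.618° ≈ 110600 × 0.2820 ≈ 31193.6 m.
N decimal places → at most half a unit in the last place, 0.5 × 10⁻ᴺ° = 31193.6/2 × 10⁻ᴺ m.
Setting 15596.8 × 10⁻ᴺ ≤ 0.10 gives 10ᴺ ≥ 1.56e+05, i.e. N ≥ 5.19.
At 5 places the error can reach 0.156 m, but 6 places keeps it to 0.0156 m.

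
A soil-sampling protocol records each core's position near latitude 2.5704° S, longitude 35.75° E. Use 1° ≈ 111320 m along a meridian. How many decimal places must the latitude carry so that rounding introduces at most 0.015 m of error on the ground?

7 decimal places

One degree of latitude covers 111320 m.
N decimal places → at most half a unit in the last place, 0.5 × 10⁻ᴺ° = 111320/2 × 10⁻ᴺ m.
Setting 55660 × 10⁻ᴺ ≤ 0.015 gives 10ᴺ ≥ 3.711e+06, i.e. N ≥ 6.57.
So 7 decimal places suffice (0.00557 m); 6 would allow up to 0.0557 m.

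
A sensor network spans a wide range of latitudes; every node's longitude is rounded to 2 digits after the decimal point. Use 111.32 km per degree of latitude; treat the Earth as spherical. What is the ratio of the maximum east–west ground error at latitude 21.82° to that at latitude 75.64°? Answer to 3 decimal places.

Rounding to 2 decimal places leaves the longitude within ±0.005° of the true value.
Error at 21.82° = 0.005° × 111320 × cos 21.82° ≈ 556.6 × 0.9284 = 516.72 m.
At 75.64°: 0.005° × 111320 × cos 75.64° = 0.005 × 111320 × 0.2480 ≈ 138.04 m.
The ratio reduces to cos 21.82° / cos 75.64° = 0.9284/0.2480 ≈ 3.7432.

3.743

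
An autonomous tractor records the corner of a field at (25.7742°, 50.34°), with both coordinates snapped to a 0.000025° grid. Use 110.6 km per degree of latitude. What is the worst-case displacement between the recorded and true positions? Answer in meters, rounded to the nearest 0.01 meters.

With a 0.000025° grid the true value lies within half a step, ±0.000025°/2 = ±1.25e-05°, of the stored one.
Latitude error → 1.25e-05 × 110600 = 1.3825 m along the meridian.
E–W at 25.7742°: 1.25e-05° × 110600 × cos 25.7742° = 1.25e-05 × 110600 × 0.9005 ≈ 1.24496 m.
Worst case both components are at the extreme and orthogonal: √(1.3825² + 1.24496²) ≈ 1.86044 m.

1.86 meters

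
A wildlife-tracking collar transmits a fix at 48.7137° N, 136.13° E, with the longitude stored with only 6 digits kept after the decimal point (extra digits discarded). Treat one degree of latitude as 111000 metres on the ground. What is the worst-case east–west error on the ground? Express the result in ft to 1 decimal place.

0.2 ft

Truncating at 6 decimal places can drop up to a full unit in the last place, so the longitude may be off by as much as 1e-06°.
At latitude 48.7137° a degree of longitude spans 111000 m × cos 48.7137° = 111000 × 0.6598 ≈ 73240.2 m.
So at most 1e-06° × 73240.2 ≈ 0.0732402 m east–west.
Converting: 0.0732402 m × 3.2808 ft/m ≈ 0.24029 ft.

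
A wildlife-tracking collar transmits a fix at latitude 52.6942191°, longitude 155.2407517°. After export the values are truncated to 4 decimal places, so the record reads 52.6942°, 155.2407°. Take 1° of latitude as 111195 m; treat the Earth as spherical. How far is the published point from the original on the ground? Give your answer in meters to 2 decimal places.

4.08 meters

Δlat = 52.6942191 − 52.6942 = +0.0000191°; Δlon = 155.2407517 − 155.2407 = +0.0000517°.
N–S: 0.0000191° × 111195 m/° = 2.12382 m.
E–W at 52.6942°: 0.0000517° × 111195 × cos 52.6942° = 0.0000517 × 111195 × 0.6061 ≈ 3.48416 m.
Hypotenuse of the two orthogonal shifts: √(2.12382² + 3.48416²) = 4.08044 m.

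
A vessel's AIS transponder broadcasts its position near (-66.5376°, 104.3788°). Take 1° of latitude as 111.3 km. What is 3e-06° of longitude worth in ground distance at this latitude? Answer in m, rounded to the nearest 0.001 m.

At 66.5376° a degree of longitude is 111300 × cos 66.5376° ≈ 44313.8 m, so 3e-06° corresponds to 0.132941 m.

0.133 m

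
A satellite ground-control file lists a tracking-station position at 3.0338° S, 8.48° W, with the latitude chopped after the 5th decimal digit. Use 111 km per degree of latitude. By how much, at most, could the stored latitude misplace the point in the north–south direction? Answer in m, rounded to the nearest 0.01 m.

1.11 m

Truncating at 5 decimal places can drop up to a full unit in the last place, so the latitude may be off by as much as 1e-05°.
So the N–S error is at most 1e-05 × 111000 = 1.11 m.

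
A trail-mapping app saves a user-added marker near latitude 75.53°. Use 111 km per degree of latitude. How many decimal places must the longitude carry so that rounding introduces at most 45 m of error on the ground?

3 decimal places

At 75.53° one degree of longitude covers 111000 × cos 75.53° ≈ 111000 × 0.2499 ≈ 27735.9 m.
N decimal places → at most half a unit in the last place, 0.5 × 10⁻ᴺ° = 27735.9/2 × 10⁻ᴺ m.
Need 0.5 × 27735.9 × 10⁻ᴺ ≤ 45 → 10⁻ᴺ ≤ 3.245e-03, so N ≥ 2.49.
So 3 decimal places suffice (13.9 m); 2 would allow up to 139 m.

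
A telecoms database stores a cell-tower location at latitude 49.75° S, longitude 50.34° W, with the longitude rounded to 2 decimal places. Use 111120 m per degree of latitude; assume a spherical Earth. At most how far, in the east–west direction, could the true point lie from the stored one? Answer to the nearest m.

Rounding to 2 decimal places leaves the longitude within ±0.005° of the true value.
At latitude 49.75° a degree of longitude spans 111120 m × cos 49.75° = 111120 × 0.6461 ≈ 71797.3 m.
So at most 0.005° × 71797.3 ≈ 358.986 m east–west.

359 m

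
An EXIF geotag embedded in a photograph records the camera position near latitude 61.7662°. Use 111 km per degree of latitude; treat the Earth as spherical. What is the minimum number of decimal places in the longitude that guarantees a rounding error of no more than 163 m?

3

At 61.7662° one degree of longitude covers 111000 × cos 61.7662° ≈ 111000 × 0.4731 ≈ 52510.8 m.
With N decimal places the half-ulp bound is 0.5·10⁻ᴺ°, or 0.5·10⁻ᴺ × 52510.8 m on the ground.
Setting 26255.4 × 10⁻ᴺ ≤ 163 gives 10ᴺ ≥ 161.1, i.e. N ≥ 2.21.
N = 2 would give 263 m (too coarse); N = 3 gives 26.3 m ≤ 163 m.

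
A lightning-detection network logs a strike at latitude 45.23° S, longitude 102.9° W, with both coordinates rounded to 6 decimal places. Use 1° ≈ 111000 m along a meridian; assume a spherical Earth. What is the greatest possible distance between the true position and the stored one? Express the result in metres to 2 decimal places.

Rounding to 6 decimal places leaves each coordinate within ±5e-07° of the true value.
N–S: 5e-07° × 111000 m/° = 0.0555 m.
E–W at 45.23°: 5e-07° × 111000 × cos 45.23° = 5e-07 × 111000 × 0.7043 ≈ 0.0390866 m.
Worst case both components are at the extreme and orthogonal: √(0.0555² + 0.0390866²) ≈ 0.0678823 m.

0.07 metres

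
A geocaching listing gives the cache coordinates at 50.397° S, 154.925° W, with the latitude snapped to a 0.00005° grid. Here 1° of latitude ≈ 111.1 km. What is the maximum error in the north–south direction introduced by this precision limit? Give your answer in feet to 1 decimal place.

9.1 feet

With a 0.00005° grid the true value lies within half a step, ±0.00005°/2 = ±2.5e-05°, of the stored one.
So the N–S error is at most 2.5e-05 × 111100 = 2.7775 m.
In feet: 2.7775 m ÷ 0.3048 ≈ 9.1125 ft.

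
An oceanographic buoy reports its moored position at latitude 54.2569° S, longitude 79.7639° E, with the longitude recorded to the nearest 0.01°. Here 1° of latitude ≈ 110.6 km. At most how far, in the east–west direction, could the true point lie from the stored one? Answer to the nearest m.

323 m

Rounding to 2 decimal places leaves the longitude within ±0.005° of the true value.
At latitude 54.2569° a degree of longitude spans 110600 m × cos 54.2569° = 110600 × 0.5842 ≈ 64607.2 m.
East–west error: 0.005° × 64607.2 m/° ≈ 323.036 m.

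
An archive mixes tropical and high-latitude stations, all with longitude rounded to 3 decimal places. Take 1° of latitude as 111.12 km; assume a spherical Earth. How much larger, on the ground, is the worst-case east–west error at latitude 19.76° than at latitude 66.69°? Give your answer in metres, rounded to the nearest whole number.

30 metres

Rounding to 3 decimal places leaves the longitude within ±0.0005° of the true value.
Error at 19.76° = 0.0005° × 111120 × cos 19.76° ≈ 55.56 × 0.9411 = 52.288 m.
At 66.69°: 0.0005° × 111120 × cos 66.69° = 0.0005 × 111120 × 0.3957 ≈ 21.985 m.
So the lower-latitude error exceeds the higher by 52.288 − 21.985 = 30.303 m.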